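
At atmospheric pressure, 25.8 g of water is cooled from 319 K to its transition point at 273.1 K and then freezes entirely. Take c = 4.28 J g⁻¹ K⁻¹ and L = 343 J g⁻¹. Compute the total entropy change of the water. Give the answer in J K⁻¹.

ΔS = -49.6 J/K

Cooling step: ΔS₁ = m c ln(T_tr/T_i) = 25.8 × 4.28 × ln(273.1/319) = -17.155 J/K.
Phase change: ΔS₂ = −mL/T_tr = −25.8 × 343 / 273.1 = -32.404 J/K.
ΔS_total = (-17.155) + (-32.404) = -49.6 J/K.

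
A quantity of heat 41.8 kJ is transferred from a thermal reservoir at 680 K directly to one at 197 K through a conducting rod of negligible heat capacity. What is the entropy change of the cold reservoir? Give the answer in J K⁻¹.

ΔS_cold = 212 J/K

The cold reservoir gains heat Q, so ΔS_cold = +Q/T_C = 41800/197 = 212 J/K.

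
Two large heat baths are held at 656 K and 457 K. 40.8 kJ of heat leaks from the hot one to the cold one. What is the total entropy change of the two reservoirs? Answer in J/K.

ΔS_hot = −Q/T_H = −40800/656 = -62.2 J/K and ΔS_cold = +Q/T_C = 40800/457 = 89.28 J/K.
ΔS_total = -62.2 + 89.28 = 27.1 J/K, positive as the second law requires.

ΔS_total = 27.1 J/K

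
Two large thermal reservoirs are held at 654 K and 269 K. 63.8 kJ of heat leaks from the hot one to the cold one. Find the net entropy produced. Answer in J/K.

ΔS_total = 140 J/K

ΔS_hot = −Q/T_H = −63800/654 = -97.55 J/K and ΔS_cold = +Q/T_C = 63800/269 = 237.2 J/K.
ΔS_total = -97.55 + 237.2 = 140 J/K, positive as the second law requires.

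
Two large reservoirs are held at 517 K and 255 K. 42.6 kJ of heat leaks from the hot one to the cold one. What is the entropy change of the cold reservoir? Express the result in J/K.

The cold reservoir gains heat Q, so ΔS_cold = +Q/T_C = 42600/255 = 167 J/K.

ΔS_cold = 167 J/K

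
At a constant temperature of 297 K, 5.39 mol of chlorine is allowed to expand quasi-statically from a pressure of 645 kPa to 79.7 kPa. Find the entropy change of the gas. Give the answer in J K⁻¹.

For an isothermal ideal gas ΔS_gas = nR ln(P₁/P₂) = 5.39 × 8.314 × ln(645/79.7) = 93.7 J/K.

ΔS_gas = 93.7 J/K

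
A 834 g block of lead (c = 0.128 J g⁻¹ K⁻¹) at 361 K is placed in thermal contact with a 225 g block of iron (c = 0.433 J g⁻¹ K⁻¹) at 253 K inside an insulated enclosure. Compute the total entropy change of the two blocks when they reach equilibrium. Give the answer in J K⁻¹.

Energy balance: T_f = (m₁c₁T₁ + m₂c₂T₂)/(m₁c₁ + m₂c₂) = 309.47 K.
ΔS₁ = m₁c₁ ln(T_f/T₁) = 106.752 × ln(309.47/361) = -16.443 J/K.
ΔS₂ = m₂c₂ ln(T_f/T₂) = 97.425 × ln(309.47/253) = 19.627 J/K.
ΔS_total = -16.443 + 19.627 = 3.18 J/K.

ΔS_total = 3.18 J/K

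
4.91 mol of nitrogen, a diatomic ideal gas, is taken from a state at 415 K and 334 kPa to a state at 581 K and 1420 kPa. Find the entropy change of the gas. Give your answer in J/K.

ΔS = nC_p ln(T₂/T₁) − nR ln(P₂/P₁), with C_p = 7R/2 = 29.1 J mol⁻¹ K⁻¹ for a diatomic ideal gas.
ΔS = 4.91 × [29.1 × ln(581/415) − 8.314 × ln(1420/334)] = -11 J/K.

ΔS = -11 J/K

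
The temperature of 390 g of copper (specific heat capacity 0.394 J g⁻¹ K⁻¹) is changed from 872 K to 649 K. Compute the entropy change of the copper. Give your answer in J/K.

ΔS = -45.4 J/K

ΔS = ∫dQ_rev/T = m c ln(T₂/T₁) = 390 × 0.394 × ln(649/872) = -45.4 J/K.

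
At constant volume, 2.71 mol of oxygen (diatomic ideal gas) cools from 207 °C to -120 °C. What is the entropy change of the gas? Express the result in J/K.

In kelvin: T₁ = 480.15 K, T₂ = 153.15 K. At constant volume, ΔS = nC_V ln(T₂/T₁) with C_V = 5R/2 = 20.79 J mol⁻¹ K⁻¹.
ΔS = 2.71 × 20.79 × ln(153.15/480.15) = -64.4 J/K.

ΔS = -64.4 J/K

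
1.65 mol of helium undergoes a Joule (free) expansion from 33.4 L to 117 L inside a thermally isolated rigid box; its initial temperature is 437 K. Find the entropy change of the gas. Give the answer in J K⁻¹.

No heat is exchanged and no work is done, so the ideal-gas temperature stays constant.
Entropy is a state function; using a reversible isothermal path, ΔS_gas = nR ln(V₂/V₁) = 1.65 × 8.314 × ln(117/33.4) = 17.2 J/K.

ΔS_gas = 17.2 J/K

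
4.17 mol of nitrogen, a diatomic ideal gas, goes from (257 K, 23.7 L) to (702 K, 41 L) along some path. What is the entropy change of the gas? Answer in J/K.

Entropy is a state function: ΔS = nC_V ln(T₂/T₁) + nR ln(V₂/V₁), with C_V = 5R/2 = 20.79 J mol⁻¹ K⁻¹ for a diatomic ideal gas.
ΔS = 4.17 × [20.79 × ln(702/257) + 8.314 × ln(41/23.7)] = 106 J/K.

ΔS = 106 J/K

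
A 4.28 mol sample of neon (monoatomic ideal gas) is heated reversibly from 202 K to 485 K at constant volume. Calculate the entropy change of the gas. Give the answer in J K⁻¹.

ΔS = 46.8 J/K

At constant volume, ΔS = nC_V ln(T₂/T₁) with C_V = 3R/2 = 12.47 J mol⁻¹ K⁻¹.
ΔS = 4.28 × 12.47 × ln(485/202) = 46.8 J/K.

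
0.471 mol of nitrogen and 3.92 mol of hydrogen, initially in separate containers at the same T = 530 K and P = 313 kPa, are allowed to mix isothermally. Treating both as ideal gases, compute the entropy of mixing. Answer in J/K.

ΔS_mix = 12.4 J/K

Mole fractions: x_A = 0.471/4.39 = 0.107, x_B = 0.893.
ΔS_mix = −R(n_A ln x_A + n_B ln x_B) = −8.314 × (0.471 ln 0.107 + 3.92 ln 0.893) = 12.4 J/K.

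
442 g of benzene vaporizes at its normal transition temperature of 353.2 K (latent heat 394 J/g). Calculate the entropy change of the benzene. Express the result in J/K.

Heat absorbed by the substance: Q = mL = 442 × 394 = 174148 J.
At constant T, ΔS = Q_rev/T = 174148 / 353.2 = 493 J/K.

ΔS = 493 J/K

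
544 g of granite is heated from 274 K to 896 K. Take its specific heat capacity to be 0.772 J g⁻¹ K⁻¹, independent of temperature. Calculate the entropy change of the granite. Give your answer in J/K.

ΔS = 498 J/K

ΔS = ∫dQ_rev/T = m c ln(T₂/T₁) = 544 × 0.772 × ln(896/274) = 498 J/K.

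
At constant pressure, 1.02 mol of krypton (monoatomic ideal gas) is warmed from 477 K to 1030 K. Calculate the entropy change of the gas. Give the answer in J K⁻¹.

ΔS = 16.3 J/K

At constant pressure, ΔS = nC_p ln(T₂/T₁) with C_p = 5R/2 = 20.79 J mol⁻¹ K⁻¹.
ΔS = 1.02 × 20.79 × ln(1030/477) = 16.3 J/K.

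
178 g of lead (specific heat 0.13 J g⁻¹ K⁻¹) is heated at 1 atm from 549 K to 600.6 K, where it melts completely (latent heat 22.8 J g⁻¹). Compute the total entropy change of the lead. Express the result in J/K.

Warming step: ΔS₁ = m c ln(T_tr/T_i) = 178 × 0.13 × ln(600.6/549) = 2.079 J/K.
Phase change: ΔS₂ = +mL/T_tr = 178 × 22.8 / 600.6 = 6.757 J/K.
ΔS_total = (2.079) + (6.757) = 8.84 J/K.

ΔS = 8.84 J/K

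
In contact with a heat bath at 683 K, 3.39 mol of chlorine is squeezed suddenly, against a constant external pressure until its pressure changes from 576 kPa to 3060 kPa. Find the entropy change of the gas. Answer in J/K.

Entropy is a state function, so ΔS_gas depends only on the end states.
For an isothermal ideal gas ΔS_gas = nR ln(P₁/P₂) = 3.39 × 8.314 × ln(576/3060) = -47.1 J/K.

ΔS_gas = -47.1 J/K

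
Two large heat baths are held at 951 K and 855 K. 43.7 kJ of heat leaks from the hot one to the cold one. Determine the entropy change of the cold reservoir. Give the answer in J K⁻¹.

The cold reservoir gains heat Q, so ΔS_cold = +Q/T_C = 43700/855 = 51.1 J/K.

ΔS_cold = 51.1 J/K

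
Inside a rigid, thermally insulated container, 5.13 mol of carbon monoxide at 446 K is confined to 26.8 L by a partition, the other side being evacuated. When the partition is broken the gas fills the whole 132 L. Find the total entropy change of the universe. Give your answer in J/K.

ΔS_universe = 68 J/K

No heat is exchanged and no work is done, so the ideal-gas temperature stays constant.
Entropy is a state function; using a reversible isothermal path, ΔS_gas = nR ln(V₂/V₁) = 5.13 × 8.314 × ln(132/26.8) = 68 J/K.
The insulated surroundings exchange no heat, so ΔS_surr = 0 and ΔS_universe = ΔS_gas.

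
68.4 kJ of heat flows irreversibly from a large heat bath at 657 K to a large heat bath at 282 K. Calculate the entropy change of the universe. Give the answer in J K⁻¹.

ΔS_hot = −Q/T_H = −68400/657 = -104.1 J/K and ΔS_cold = +Q/T_C = 68400/282 = 242.6 J/K.
ΔS_total = -104.1 + 242.6 = 138 J/K, positive as the second law requires.

ΔS_total = 138 J/K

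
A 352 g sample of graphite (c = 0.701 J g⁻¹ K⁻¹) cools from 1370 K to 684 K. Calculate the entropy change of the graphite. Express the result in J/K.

ΔS = ∫dQ_rev/T = m c ln(T₂/T₁) = 352 × 0.701 × ln(684/1370) = -171 J/K.

ΔS = -171 J/K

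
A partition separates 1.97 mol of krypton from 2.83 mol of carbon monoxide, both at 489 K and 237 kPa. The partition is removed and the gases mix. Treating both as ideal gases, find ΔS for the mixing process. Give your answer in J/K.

Mole fractions: x_A = 1.97/4.8 = 0.41, x_B = 0.59.
ΔS_mix = −R(n_A ln x_A + n_B ln x_B) = −8.314 × (1.97 ln 0.41 + 2.83 ln 0.59) = 27 J/K.

ΔS_mix = 27 J/K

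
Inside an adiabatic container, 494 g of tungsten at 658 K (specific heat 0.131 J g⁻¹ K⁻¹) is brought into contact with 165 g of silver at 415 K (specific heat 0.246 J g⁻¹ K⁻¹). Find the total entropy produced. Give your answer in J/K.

Energy balance: T_f = (m₁c₁T₁ + m₂c₂T₂)/(m₁c₁ + m₂c₂) = 564.33 K.
ΔS₁ = m₁c₁ ln(T_f/T₁) = 64.714 × ln(564.33/658) = -9.937 J/K.
ΔS₂ = m₂c₂ ln(T_f/T₂) = 40.59 × ln(564.33/415) = 12.48 J/K.
ΔS_total = -9.937 + 12.48 = 2.54 J/K.

ΔS_total = 2.54 J/K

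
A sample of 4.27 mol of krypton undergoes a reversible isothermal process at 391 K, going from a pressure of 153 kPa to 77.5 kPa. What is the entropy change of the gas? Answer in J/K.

ΔS_gas = 24.1 J/K

For an isothermal ideal gas ΔS_gas = nR ln(P₁/P₂) = 4.27 × 8.314 × ln(153/77.5) = 24.1 J/K.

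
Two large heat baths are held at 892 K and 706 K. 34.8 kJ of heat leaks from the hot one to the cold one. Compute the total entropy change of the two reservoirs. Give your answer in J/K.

ΔS_hot = −Q/T_H = −34800/892 = -39.01 J/K and ΔS_cold = +Q/T_C = 34800/706 = 49.29 J/K.
ΔS_total = -39.01 + 49.29 = 10.3 J/K, positive as the second law requires.

ΔS_total = 10.3 J/K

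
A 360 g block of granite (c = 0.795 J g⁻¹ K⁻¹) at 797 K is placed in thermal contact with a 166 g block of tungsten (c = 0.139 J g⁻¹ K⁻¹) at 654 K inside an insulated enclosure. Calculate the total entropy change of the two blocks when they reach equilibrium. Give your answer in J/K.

ΔS_total = 0.395 J/K

Energy balance: T_f = (m₁c₁T₁ + m₂c₂T₂)/(m₁c₁ + m₂c₂) = 786.33 K.
ΔS₁ = m₁c₁ ln(T_f/T₁) = 286.2 × ln(786.33/797) = -3.857 J/K.
ΔS₂ = m₂c₂ ln(T_f/T₂) = 23.074 × ln(786.33/654) = 4.252 J/K.
ΔS_total = -3.857 + 4.252 = 0.395 J/K.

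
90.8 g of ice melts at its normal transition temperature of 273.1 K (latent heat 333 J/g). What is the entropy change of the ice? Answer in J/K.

ΔS = 111 J/K

Heat absorbed by the substance: Q = mL = 90.8 × 333 = 30236.4 J.
At constant T, ΔS = Q_rev/T = 30236.4 / 273.1 = 111 J/K.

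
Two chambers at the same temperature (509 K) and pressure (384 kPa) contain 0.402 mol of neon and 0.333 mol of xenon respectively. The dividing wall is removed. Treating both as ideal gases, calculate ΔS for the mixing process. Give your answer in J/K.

ΔS_mix = 4.21 J/K

Mole fractions: x_A = 0.402/0.735 = 0.547, x_B = 0.453.
ΔS_mix = −R(n_A ln x_A + n_B ln x_B) = −8.314 × (0.402 ln 0.547 + 0.333 ln 0.453) = 4.21 J/K.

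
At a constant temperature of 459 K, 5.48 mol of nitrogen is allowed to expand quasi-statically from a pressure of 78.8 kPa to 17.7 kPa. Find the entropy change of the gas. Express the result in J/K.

For an isothermal ideal gas ΔS_gas = nR ln(P₁/P₂) = 5.48 × 8.314 × ln(78.8/17.7) = 68 J/K.

ΔS_gas = 68 J/K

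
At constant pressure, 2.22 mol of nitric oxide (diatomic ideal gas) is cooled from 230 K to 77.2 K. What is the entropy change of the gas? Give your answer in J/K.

At constant pressure, ΔS = nC_p ln(T₂/T₁) with C_p = 7R/2 = 29.1 J mol⁻¹ K⁻¹.
ΔS = 2.22 × 29.1 × ln(77.2/230) = -70.5 J/K.

ΔS = -70.5 J/K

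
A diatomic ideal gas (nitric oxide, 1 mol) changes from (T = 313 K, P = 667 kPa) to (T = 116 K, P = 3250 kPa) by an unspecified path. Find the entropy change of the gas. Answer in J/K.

ΔS = nC_p ln(T₂/T₁) − nR ln(P₂/P₁), with C_p = 7R/2 = 29.1 J mol⁻¹ K⁻¹ for a diatomic ideal gas.
ΔS = 1 × [29.1 × ln(116/313) − 8.314 × ln(3250/667)] = -42.1 J/K.

ΔS = -42.1 J/K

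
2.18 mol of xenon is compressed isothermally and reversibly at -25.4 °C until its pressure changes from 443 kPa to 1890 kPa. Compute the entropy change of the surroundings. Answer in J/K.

ΔS_surr = 26.3 J/K

For an isothermal ideal gas ΔS_gas = nR ln(P₁/P₂) = 2.18 × 8.314 × ln(443/1890) = -26.3 J/K.
The process is reversible, so ΔS_surr = −ΔS_gas = 26.3 J/K and ΔS_universe = 0.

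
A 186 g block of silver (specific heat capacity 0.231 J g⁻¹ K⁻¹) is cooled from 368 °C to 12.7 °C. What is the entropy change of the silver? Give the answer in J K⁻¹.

ΔS = -34.7 J/K

In kelvin: T₁ = 641.15 K, T₂ = 285.85 K. ΔS = ∫dQ_rev/T = m c ln(T₂/T₁) = 186 × 0.231 × ln(285.85/641.15) = -34.7 J/K.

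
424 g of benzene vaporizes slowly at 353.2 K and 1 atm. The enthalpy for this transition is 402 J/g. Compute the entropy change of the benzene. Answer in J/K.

Heat absorbed by the substance: Q = mL = 424 × 402 = 170448 J.
At constant T, ΔS = Q_rev/T = 170448 / 353.2 = 483 J/K.

ΔS = 483 J/K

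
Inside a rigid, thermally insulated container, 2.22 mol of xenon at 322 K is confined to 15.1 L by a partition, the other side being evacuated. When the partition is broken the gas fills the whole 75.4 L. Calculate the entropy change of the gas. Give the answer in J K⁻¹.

No heat is exchanged and no work is done, so the ideal-gas temperature stays constant.
Entropy is a state function; using a reversible isothermal path, ΔS_gas = nR ln(V₂/V₁) = 2.22 × 8.314 × ln(75.4/15.1) = 29.7 J/K.

ΔS_gas = 29.7 J/K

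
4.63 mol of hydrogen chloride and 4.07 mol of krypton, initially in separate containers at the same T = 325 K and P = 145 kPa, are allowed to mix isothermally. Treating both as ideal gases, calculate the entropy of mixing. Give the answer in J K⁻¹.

Mole fractions: x_A = 4.63/8.7 = 0.532, x_B = 0.468.
ΔS_mix = −R(n_A ln x_A + n_B ln x_B) = −8.314 × (4.63 ln 0.532 + 4.07 ln 0.468) = 50 J/K.

ΔS_mix = 50 J/K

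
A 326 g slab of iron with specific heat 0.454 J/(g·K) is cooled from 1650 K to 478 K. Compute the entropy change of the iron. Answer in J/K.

ΔS = ∫dQ_rev/T = m c ln(T₂/T₁) = 326 × 0.454 × ln(478/1650) = -183 J/K.

ΔS = -183 J/K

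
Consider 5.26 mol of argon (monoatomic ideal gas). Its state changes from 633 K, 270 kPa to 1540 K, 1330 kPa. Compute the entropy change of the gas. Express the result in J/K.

ΔS = nC_p ln(T₂/T₁) − nR ln(P₂/P₁), with C_p = 5R/2 = 20.79 J mol⁻¹ K⁻¹ for a monoatomic ideal gas.
ΔS = 5.26 × [20.79 × ln(1540/633) − 8.314 × ln(1330/270)] = 27.5 J/K.

ΔS = 27.5 J/K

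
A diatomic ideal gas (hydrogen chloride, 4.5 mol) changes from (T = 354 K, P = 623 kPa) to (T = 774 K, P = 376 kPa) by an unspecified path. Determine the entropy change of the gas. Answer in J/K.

ΔS = nC_p ln(T₂/T₁) − nR ln(P₂/P₁), with C_p = 7R/2 = 29.1 J mol⁻¹ K⁻¹ for a diatomic ideal gas.
ΔS = 4.5 × [29.1 × ln(774/354) − 8.314 × ln(376/623)] = 121 J/K.

ΔS = 121 J/K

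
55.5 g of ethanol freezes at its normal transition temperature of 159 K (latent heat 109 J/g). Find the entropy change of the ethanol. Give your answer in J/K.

ΔS = -38 J/K

Heat released by the substance: Q = −mL = −55.5 × 109 = −6049.5 J.
At constant T, ΔS = Q_rev/T = −6049.5 / 159 = -38 J/K.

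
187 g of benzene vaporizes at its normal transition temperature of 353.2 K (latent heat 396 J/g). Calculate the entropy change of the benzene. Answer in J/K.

Heat absorbed by the substance: Q = mL = 187 × 396 = 74052 J.
At constant T, ΔS = Q_rev/T = 74052 / 353.2 = 210 J/K.

ΔS = 210 J/K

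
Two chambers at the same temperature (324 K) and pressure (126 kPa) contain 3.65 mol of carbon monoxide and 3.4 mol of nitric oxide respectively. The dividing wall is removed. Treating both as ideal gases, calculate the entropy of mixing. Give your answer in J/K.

Mole fractions: x_A = 3.65/7.05 = 0.518, x_B = 0.482.
ΔS_mix = −R(n_A ln x_A + n_B ln x_B) = −8.314 × (3.65 ln 0.518 + 3.4 ln 0.482) = 40.6 J/K.

ΔS_mix = 40.6 J/K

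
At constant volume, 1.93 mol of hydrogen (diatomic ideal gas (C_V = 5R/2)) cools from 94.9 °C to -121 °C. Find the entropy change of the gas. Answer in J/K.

In kelvin: T₁ = 368.05 K, T₂ = 152.15 K. At constant volume, ΔS = nC_V ln(T₂/T₁) with C_V = 5R/2 = 20.79 J mol⁻¹ K⁻¹.
ΔS = 1.93 × 20.79 × ln(152.15/368.05) = -35.4 J/K.

ΔS = -35.4 J/K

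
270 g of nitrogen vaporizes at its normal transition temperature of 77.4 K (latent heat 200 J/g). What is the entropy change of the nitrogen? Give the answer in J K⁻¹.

Heat absorbed by the substance: Q = mL = 270 × 200 = 54000 J.
At constant T, ΔS = Q_rev/T = 54000 / 77.4 = 698 J/K.

ΔS = 698 J/K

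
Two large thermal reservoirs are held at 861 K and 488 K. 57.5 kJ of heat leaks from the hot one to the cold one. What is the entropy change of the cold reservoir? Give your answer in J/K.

ΔS_cold = 118 J/K

The cold reservoir gains heat Q, so ΔS_cold = +Q/T_C = 57500/488 = 118 J/K.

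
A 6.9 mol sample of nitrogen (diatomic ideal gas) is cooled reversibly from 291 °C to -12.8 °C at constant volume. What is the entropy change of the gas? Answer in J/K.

ΔS = -111 J/K

In kelvin: T₁ = 564.15 K, T₂ = 260.35 K. At constant volume, ΔS = nC_V ln(T₂/T₁) with C_V = 5R/2 = 20.79 J mol⁻¹ K⁻¹.
ΔS = 6.9 × 20.79 × ln(260.35/564.15) = -111 J/K.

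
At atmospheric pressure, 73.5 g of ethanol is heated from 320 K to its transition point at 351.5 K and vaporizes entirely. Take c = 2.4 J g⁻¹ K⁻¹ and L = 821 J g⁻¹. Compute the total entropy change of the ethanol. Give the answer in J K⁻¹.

ΔS = 188 J/K

Warming step: ΔS₁ = m c ln(T_tr/T_i) = 73.5 × 2.4 × ln(351.5/320) = 16.56 J/K.
Phase change: ΔS₂ = +mL/T_tr = 73.5 × 821 / 351.5 = 171.7 J/K.
ΔS_total = (16.56) + (171.7) = 188 J/K.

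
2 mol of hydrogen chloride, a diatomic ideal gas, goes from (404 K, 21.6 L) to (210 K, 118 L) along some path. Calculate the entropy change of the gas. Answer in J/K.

Entropy is a state function: ΔS = nC_V ln(T₂/T₁) + nR ln(V₂/V₁), with C_V = 5R/2 = 20.79 J mol⁻¹ K⁻¹ for a diatomic ideal gas.
ΔS = 2 × [20.79 × ln(210/404) + 8.314 × ln(118/21.6)] = 1.03 J/K.

ΔS = 1.03 J/K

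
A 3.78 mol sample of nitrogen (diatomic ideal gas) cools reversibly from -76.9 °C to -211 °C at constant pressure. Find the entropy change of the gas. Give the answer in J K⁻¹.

In kelvin: T₁ = 196.25 K, T₂ = 62.15 K. At constant pressure, ΔS = nC_p ln(T₂/T₁) with C_p = 7R/2 = 29.1 J mol⁻¹ K⁻¹.
ΔS = 3.78 × 29.1 × ln(62.15/196.25) = -126 J/K.

ΔS = -126 J/K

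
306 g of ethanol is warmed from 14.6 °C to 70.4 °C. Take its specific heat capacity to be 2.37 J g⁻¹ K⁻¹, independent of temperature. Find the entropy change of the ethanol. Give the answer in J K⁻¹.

ΔS = 129 J/K

In kelvin: T₁ = 287.75 K, T₂ = 343.55 K. ΔS = ∫dQ_rev/T = m c ln(T₂/T₁) = 306 × 2.37 × ln(343.55/287.75) = 129 J/K.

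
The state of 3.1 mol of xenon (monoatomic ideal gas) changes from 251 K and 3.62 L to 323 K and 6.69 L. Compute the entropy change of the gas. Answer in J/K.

Entropy is a state function: ΔS = nC_V ln(T₂/T₁) + nR ln(V₂/V₁), with C_V = 3R/2 = 12.47 J mol⁻¹ K⁻¹ for a monoatomic ideal gas.
ΔS = 3.1 × [12.47 × ln(323/251) + 8.314 × ln(6.69/3.62)] = 25.6 J/K.

ΔS = 25.6 J/K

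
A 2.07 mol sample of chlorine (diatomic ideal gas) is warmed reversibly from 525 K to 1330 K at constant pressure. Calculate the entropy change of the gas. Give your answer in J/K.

ΔS = 56 J/K

At constant pressure, ΔS = nC_p ln(T₂/T₁) with C_p = 7R/2 = 29.1 J mol⁻¹ K⁻¹.
ΔS = 2.07 × 29.1 × ln(1330/525) = 56 J/K.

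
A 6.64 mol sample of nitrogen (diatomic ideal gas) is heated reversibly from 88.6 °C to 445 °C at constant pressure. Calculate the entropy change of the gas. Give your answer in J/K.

ΔS = 132 J/K

In kelvin: T₁ = 361.75 K, T₂ = 718.15 K. At constant pressure, ΔS = nC_p ln(T₂/T₁) with C_p = 7R/2 = 29.1 J mol⁻¹ K⁻¹.
ΔS = 6.64 × 29.1 × ln(718.15/361.75) = 132 J/K.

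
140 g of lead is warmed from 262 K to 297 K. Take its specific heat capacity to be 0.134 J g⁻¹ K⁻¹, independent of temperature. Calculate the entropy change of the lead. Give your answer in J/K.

ΔS = 2.35 J/K

ΔS = ∫dQ_rev/T = m c ln(T₂/T₁) = 140 × 0.134 × ln(297/262) = 2.35 J/K.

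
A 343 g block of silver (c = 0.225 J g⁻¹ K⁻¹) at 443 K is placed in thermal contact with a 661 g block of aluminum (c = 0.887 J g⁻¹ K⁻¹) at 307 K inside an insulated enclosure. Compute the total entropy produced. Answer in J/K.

Energy balance: T_f = (m₁c₁T₁ + m₂c₂T₂)/(m₁c₁ + m₂c₂) = 322.82 K.
ΔS₁ = m₁c₁ ln(T_f/T₁) = 77.175 × ln(322.82/443) = -24.4241 J/K.
ΔS₂ = m₂c₂ ln(T_f/T₂) = 586.307 × ln(322.82/307) = 29.4589 J/K.
ΔS_total = -24.4241 + 29.4589 = 5.03 J/K.

ΔS_total = 5.03 J/K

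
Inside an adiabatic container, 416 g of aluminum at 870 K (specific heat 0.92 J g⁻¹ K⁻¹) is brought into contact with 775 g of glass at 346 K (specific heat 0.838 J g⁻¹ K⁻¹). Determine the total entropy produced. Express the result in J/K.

Energy balance: T_f = (m₁c₁T₁ + m₂c₂T₂)/(m₁c₁ + m₂c₂) = 540.29 K.
ΔS₁ = m₁c₁ ln(T_f/T₁) = 382.72 × ln(540.29/870) = -182.3 J/K.
ΔS₂ = m₂c₂ ln(T_f/T₂) = 649.45 × ln(540.29/346) = 289.4 J/K.
ΔS_total = -182.3 + 289.4 = 107 J/K.

ΔS_total = 107 J/K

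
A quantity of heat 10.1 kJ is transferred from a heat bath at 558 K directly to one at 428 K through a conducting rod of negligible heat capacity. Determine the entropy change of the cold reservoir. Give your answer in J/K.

ΔS_cold = 23.6 J/K

The cold reservoir gains heat Q, so ΔS_cold = +Q/T_C = 10100/428 = 23.6 J/K.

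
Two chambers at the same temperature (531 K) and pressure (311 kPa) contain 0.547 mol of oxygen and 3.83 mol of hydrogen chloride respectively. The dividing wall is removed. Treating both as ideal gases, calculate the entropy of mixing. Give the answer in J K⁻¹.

ΔS_mix = 13.7 J/K

Mole fractions: x_A = 0.547/4.38 = 0.125, x_B = 0.875.
ΔS_mix = −R(n_A ln x_A + n_B ln x_B) = −8.314 × (0.547 ln 0.125 + 3.83 ln 0.875) = 13.7 J/K.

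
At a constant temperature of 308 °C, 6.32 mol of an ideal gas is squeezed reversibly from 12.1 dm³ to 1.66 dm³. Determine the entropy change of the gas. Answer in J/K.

ΔS_gas = -104 J/K

For an isothermal ideal gas ΔS_gas = nR ln(V₂/V₁) = 6.32 × 8.314 × ln(1.66/12.1) = -104 J/K.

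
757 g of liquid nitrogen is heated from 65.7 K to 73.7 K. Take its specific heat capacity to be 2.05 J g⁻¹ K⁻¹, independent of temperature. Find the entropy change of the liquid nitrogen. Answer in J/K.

ΔS = 178 J/K

ΔS = ∫dQ_rev/T = m c ln(T₂/T₁) = 757 × 2.05 × ln(73.7/65.7) = 178 J/K.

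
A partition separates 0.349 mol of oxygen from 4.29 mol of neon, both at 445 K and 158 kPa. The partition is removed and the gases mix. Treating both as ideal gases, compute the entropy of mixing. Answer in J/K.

ΔS_mix = 10.3 J/K

Mole fractions: x_A = 0.349/4.64 = 0.0752, x_B = 0.925.
ΔS_mix = −R(n_A ln x_A + n_B ln x_B) = −8.314 × (0.349 ln 0.0752 + 4.29 ln 0.925) = 10.3 J/K.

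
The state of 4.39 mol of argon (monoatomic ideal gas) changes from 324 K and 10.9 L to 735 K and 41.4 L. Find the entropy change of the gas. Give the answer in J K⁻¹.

ΔS = 93.6 J/K

Entropy is a state function: ΔS = nC_V ln(T₂/T₁) + nR ln(V₂/V₁), with C_V = 3R/2 = 12.47 J mol⁻¹ K⁻¹ for a monoatomic ideal gas.
ΔS = 4.39 × [12.47 × ln(735/324) + 8.314 × ln(41.4/10.9)] = 93.6 J/K.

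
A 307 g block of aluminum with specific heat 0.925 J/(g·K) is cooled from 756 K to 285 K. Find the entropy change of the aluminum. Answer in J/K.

ΔS = ∫dQ_rev/T = m c ln(T₂/T₁) = 307 × 0.925 × ln(285/756) = -277 J/K.

ΔS = -277 J/K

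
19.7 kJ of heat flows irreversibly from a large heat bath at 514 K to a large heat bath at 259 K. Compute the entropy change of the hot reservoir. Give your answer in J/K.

ΔS_hot = -38.3 J/K

The hot reservoir loses heat Q, so ΔS_hot = −Q/T_H = −19700/514 = -38.3 J/K.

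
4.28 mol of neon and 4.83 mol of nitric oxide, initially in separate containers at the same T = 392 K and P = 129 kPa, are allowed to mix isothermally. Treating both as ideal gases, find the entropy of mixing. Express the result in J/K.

ΔS_mix = 52.4 J/K

Mole fractions: x_A = 4.28/9.11 = 0.47, x_B = 0.53.
ΔS_mix = −R(n_A ln x_A + n_B ln x_B) = −8.314 × (4.28 ln 0.47 + 4.83 ln 0.53) = 52.4 J/K.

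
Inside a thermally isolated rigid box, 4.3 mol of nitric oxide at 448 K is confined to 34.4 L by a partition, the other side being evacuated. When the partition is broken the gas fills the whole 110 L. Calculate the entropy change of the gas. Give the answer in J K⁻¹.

For an ideal gas in free expansion Q = 0 and W = 0, so T is unchanged.
Entropy is a state function; using a reversible isothermal path, ΔS_gas = nR ln(V₂/V₁) = 4.3 × 8.314 × ln(110/34.4) = 41.6 J/K.

ΔS_gas = 41.6 J/K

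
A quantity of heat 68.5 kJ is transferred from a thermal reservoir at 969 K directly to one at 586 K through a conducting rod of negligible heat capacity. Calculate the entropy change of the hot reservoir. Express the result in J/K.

The hot reservoir loses heat Q, so ΔS_hot = −Q/T_H = −68500/969 = -70.7 J/K.

ΔS_hot = -70.7 J/K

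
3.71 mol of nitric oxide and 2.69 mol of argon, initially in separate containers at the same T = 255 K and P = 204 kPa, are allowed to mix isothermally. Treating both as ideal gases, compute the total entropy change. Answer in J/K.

Mole fractions: x_A = 3.71/6.4 = 0.58, x_B = 0.42.
ΔS_mix = −R(n_A ln x_A + n_B ln x_B) = −8.314 × (3.71 ln 0.58 + 2.69 ln 0.42) = 36.2 J/K.

ΔS_mix = 36.2 J/K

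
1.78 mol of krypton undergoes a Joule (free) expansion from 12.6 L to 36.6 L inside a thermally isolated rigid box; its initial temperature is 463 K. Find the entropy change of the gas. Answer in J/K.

No heat is exchanged and no work is done, so the ideal-gas temperature stays constant.
Entropy is a state function; using a reversible isothermal path, ΔS_gas = nR ln(V₂/V₁) = 1.78 × 8.314 × ln(36.6/12.6) = 15.8 J/K.

ΔS_gas = 15.8 J/K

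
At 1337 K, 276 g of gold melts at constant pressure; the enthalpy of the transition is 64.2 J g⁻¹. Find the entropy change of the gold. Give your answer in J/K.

Heat absorbed by the substance: Q = mL = 276 × 64.2 = 17719.2 J.
At constant T, ΔS = Q_rev/T = 17719.2 / 1337 = 13.3 J/K.

ΔS = 13.3 J/K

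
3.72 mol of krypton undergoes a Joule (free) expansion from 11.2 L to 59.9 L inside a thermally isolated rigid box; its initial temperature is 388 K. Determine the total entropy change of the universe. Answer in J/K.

ΔS_universe = 51.9 J/K

For an ideal gas in free expansion Q = 0 and W = 0, so T is unchanged.
Entropy is a state function; using a reversible isothermal path, ΔS_gas = nR ln(V₂/V₁) = 3.72 × 8.314 × ln(59.9/11.2) = 51.9 J/K.
The insulated surroundings exchange no heat, so ΔS_surr = 0 and ΔS_universe = ΔS_gas.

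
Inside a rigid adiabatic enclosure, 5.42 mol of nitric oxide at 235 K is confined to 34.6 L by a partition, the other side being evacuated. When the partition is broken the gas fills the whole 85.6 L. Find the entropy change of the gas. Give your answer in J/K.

No heat is exchanged and no work is done, so the ideal-gas temperature stays constant.
Entropy is a state function; using a reversible isothermal path, ΔS_gas = nR ln(V₂/V₁) = 5.42 × 8.314 × ln(85.6/34.6) = 40.8 J/K.

ΔS_gas = 40.8 J/K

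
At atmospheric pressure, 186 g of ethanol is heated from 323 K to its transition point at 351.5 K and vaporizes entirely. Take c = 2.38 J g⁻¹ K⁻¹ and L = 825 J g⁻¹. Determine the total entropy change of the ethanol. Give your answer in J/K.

ΔS = 474 J/K

Warming step: ΔS₁ = m c ln(T_tr/T_i) = 186 × 2.38 × ln(351.5/323) = 37.43 J/K.
Phase change: ΔS₂ = +mL/T_tr = 186 × 825 / 351.5 = 436.6 J/K.
ΔS_total = (37.43) + (436.6) = 474 J/K.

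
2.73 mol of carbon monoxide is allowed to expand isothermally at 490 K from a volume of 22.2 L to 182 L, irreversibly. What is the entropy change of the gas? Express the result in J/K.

ΔS_gas = 47.8 J/K

Entropy is a state function, so ΔS_gas depends only on the end states.
For an isothermal ideal gas ΔS_gas = nR ln(V₂/V₁) = 2.73 × 8.314 × ln(182/22.2) = 47.8 J/K.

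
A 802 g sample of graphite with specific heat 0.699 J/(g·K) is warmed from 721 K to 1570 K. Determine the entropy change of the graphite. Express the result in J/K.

ΔS = 436 J/K

ΔS = ∫dQ_rev/T = m c ln(T₂/T₁) = 802 × 0.699 × ln(1570/721) = 436 J/K.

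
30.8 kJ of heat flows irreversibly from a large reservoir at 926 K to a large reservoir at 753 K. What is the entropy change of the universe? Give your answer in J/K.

ΔS_total = 7.64 J/K

ΔS_hot = −Q/T_H = −30800/926 = -33.26 J/K and ΔS_cold = +Q/T_C = 30800/753 = 40.9 J/K.
ΔS_total = -33.26 + 40.9 = 7.64 J/K, positive as the second law requires.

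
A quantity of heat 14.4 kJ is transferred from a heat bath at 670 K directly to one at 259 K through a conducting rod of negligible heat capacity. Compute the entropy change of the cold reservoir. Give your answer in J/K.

ΔS_cold = 55.6 J/K

The cold reservoir gains heat Q, so ΔS_cold = +Q/T_C = 14400/259 = 55.6 J/K.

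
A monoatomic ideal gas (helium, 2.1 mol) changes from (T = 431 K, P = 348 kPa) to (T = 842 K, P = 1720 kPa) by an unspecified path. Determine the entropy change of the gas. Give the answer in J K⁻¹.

ΔS = 1.33 J/K

ΔS = nC_p ln(T₂/T₁) − nR ln(P₂/P₁), with C_p = 5R/2 = 20.79 J mol⁻¹ K⁻¹ for a monoatomic ideal gas.
ΔS = 2.1 × [20.79 × ln(842/431) − 8.314 × ln(1720/348)] = 1.33 J/K.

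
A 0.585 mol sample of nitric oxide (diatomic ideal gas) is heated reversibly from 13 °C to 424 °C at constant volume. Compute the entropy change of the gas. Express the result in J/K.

ΔS = 10.8 J/K

In kelvin: T₁ = 286.15 K, T₂ = 697.15 K. At constant volume, ΔS = nC_V ln(T₂/T₁) with C_V = 5R/2 = 20.79 J mol⁻¹ K⁻¹.
ΔS = 0.585 × 20.79 × ln(697.15/286.15) = 10.8 J/K.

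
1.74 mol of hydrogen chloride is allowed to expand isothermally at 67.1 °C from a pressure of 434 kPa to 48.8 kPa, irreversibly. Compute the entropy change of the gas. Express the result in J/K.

ΔS_gas = 31.6 J/K

Entropy is a state function, so ΔS_gas depends only on the end states.
For an isothermal ideal gas ΔS_gas = nR ln(P₁/P₂) = 1.74 × 8.314 × ln(434/48.8) = 31.6 J/K.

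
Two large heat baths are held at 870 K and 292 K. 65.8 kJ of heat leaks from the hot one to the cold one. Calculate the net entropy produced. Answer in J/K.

ΔS_hot = −Q/T_H = −65800/870 = -75.63 J/K and ΔS_cold = +Q/T_C = 65800/292 = 225.3 J/K.
ΔS_total = -75.63 + 225.3 = 150 J/K, positive as the second law requires.

ΔS_total = 150 J/K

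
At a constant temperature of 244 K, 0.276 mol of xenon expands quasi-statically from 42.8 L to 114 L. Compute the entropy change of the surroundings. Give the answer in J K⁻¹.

For an isothermal ideal gas ΔS_gas = nR ln(V₂/V₁) = 0.276 × 8.314 × ln(114/42.8) = 2.25 J/K.
The process is reversible, so ΔS_surr = −ΔS_gas = -2.25 J/K and ΔS_universe = 0.

ΔS_surr = -2.25 J/K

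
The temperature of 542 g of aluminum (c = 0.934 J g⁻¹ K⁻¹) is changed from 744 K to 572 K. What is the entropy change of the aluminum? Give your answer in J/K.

ΔS = ∫dQ_rev/T = m c ln(T₂/T₁) = 542 × 0.934 × ln(572/744) = -133 J/K.

ΔS = -133 J/K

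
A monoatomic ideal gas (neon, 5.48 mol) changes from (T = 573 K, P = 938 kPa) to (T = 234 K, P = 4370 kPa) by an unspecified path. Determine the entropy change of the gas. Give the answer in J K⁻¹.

ΔS = -172 J/K

ΔS = nC_p ln(T₂/T₁) − nR ln(P₂/P₁), with C_p = 5R/2 = 20.79 J mol⁻¹ K⁻¹ for a monoatomic ideal gas.
ΔS = 5.48 × [20.79 × ln(234/573) − 8.314 × ln(4370/938)] = -172 J/K.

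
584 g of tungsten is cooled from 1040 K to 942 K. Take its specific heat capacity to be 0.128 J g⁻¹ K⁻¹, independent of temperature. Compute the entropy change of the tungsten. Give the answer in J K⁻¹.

ΔS = ∫dQ_rev/T = m c ln(T₂/T₁) = 584 × 0.128 × ln(942/1040) = -7.4 J/K.

ΔS = -7.4 J/K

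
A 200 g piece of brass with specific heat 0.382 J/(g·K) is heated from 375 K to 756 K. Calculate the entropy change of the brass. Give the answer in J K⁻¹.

ΔS = ∫dQ_rev/T = m c ln(T₂/T₁) = 200 × 0.382 × ln(756/375) = 53.6 J/K.

ΔS = 53.6 J/K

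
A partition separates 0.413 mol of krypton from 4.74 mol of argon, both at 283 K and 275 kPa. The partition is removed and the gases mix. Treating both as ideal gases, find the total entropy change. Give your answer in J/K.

ΔS_mix = 12 J/K

Mole fractions: x_A = 0.413/5.15 = 0.0801, x_B = 0.92.
ΔS_mix = −R(n_A ln x_A + n_B ln x_B) = −8.314 × (0.413 ln 0.0801 + 4.74 ln 0.92) = 12 J/K.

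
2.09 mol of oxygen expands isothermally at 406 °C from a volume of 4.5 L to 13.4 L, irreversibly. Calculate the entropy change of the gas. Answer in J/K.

ΔS_gas = 19 J/K

Entropy is a state function, so ΔS_gas depends only on the end states.
For an isothermal ideal gas ΔS_gas = nR ln(V₂/V₁) = 2.09 × 8.314 × ln(13.4/4.5) = 19 J/K.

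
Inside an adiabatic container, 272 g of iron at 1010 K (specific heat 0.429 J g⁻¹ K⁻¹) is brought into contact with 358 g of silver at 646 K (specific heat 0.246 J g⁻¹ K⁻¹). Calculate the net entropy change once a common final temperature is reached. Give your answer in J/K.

ΔS_total = 4.87 J/K

Energy balance: T_f = (m₁c₁T₁ + m₂c₂T₂)/(m₁c₁ + m₂c₂) = 853.44 K.
ΔS₁ = m₁c₁ ln(T_f/T₁) = 116.688 × ln(853.44/1010) = -19.65 J/K.
ΔS₂ = m₂c₂ ln(T_f/T₂) = 88.068 × ln(853.44/646) = 24.52 J/K.
ΔS_total = -19.65 + 24.52 = 4.87 J/K.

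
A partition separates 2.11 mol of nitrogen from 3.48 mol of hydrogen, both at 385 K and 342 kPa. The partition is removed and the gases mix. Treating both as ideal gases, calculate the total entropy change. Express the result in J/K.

Mole fractions: x_A = 2.11/5.59 = 0.377, x_B = 0.623.
ΔS_mix = −R(n_A ln x_A + n_B ln x_B) = −8.314 × (2.11 ln 0.377 + 3.48 ln 0.623) = 30.8 J/K.

ΔS_mix = 30.8 J/K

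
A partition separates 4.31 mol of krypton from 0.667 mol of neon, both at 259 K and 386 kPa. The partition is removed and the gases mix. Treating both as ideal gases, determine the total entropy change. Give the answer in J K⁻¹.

Mole fractions: x_A = 4.31/4.98 = 0.866, x_B = 0.134.
ΔS_mix = −R(n_A ln x_A + n_B ln x_B) = −8.314 × (4.31 ln 0.866 + 0.667 ln 0.134) = 16.3 J/K.

ΔS_mix = 16.3 J/K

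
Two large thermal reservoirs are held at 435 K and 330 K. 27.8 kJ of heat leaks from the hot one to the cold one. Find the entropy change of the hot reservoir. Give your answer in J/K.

ΔS_hot = -63.9 J/K

The hot reservoir loses heat Q, so ΔS_hot = −Q/T_H = −27800/435 = -63.9 J/K.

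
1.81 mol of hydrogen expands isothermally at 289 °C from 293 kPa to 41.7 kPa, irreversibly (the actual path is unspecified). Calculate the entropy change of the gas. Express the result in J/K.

Entropy is a state function, so ΔS_gas depends only on the end states.
For an isothermal ideal gas ΔS_gas = nR ln(P₁/P₂) = 1.81 × 8.314 × ln(293/41.7) = 29.3 J/K.

ΔS_gas = 29.3 J/K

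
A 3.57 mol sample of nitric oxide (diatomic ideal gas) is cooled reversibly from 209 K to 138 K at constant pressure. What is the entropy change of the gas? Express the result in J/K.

At constant pressure, ΔS = nC_p ln(T₂/T₁) with C_p = 7R/2 = 29.1 J mol⁻¹ K⁻¹.
ΔS = 3.57 × 29.1 × ln(138/209) = -43.1 J/K.

ΔS = -43.1 J/K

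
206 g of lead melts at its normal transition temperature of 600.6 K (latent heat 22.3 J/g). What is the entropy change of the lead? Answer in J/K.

ΔS = 7.65 J/K

Heat absorbed by the substance: Q = mL = 206 × 22.3 = 4593.8 J.
At constant T, ΔS = Q_rev/T = 4593.8 / 600.6 = 7.65 J/K.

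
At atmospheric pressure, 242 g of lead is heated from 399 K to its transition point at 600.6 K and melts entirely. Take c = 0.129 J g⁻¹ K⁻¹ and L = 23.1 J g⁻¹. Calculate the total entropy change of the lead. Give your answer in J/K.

Warming step: ΔS₁ = m c ln(T_tr/T_i) = 242 × 0.129 × ln(600.6/399) = 12.77 J/K.
Phase change: ΔS₂ = +mL/T_tr = 242 × 23.1 / 600.6 = 9.308 J/K.
ΔS_total = (12.77) + (9.308) = 22.1 J/K.

ΔS = 22.1 J/K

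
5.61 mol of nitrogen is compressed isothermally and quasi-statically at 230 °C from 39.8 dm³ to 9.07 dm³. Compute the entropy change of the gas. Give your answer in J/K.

ΔS_gas = -69 J/K

For an isothermal ideal gas ΔS_gas = nR ln(V₂/V₁) = 5.61 × 8.314 × ln(9.07/39.8) = -69 J/K.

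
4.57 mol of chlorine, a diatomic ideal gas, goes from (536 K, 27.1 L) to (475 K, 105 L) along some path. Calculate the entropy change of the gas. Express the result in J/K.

ΔS = 40 J/K

Entropy is a state function: ΔS = nC_V ln(T₂/T₁) + nR ln(V₂/V₁), with C_V = 5R/2 = 20.79 J mol⁻¹ K⁻¹ for a diatomic ideal gas.
ΔS = 4.57 × [20.79 × ln(475/536) + 8.314 × ln(105/27.1)] = 40 J/K.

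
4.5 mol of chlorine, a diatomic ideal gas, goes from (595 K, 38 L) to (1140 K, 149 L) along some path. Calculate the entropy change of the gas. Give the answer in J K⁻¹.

Entropy is a state function: ΔS = nC_V ln(T₂/T₁) + nR ln(V₂/V₁), with C_V = 5R/2 = 20.79 J mol⁻¹ K⁻¹ for a diatomic ideal gas.
ΔS = 4.5 × [20.79 × ln(1140/595) + 8.314 × ln(149/38)] = 112 J/K.

ΔS = 112 J/K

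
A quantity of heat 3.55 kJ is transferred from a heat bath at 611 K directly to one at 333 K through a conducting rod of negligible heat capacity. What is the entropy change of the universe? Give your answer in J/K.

ΔS_hot = −Q/T_H = −3550/611 = -5.81 J/K and ΔS_cold = +Q/T_C = 3550/333 = 10.66 J/K.
ΔS_total = -5.81 + 10.66 = 4.85 J/K, positive as the second law requires.

ΔS_total = 4.85 J/K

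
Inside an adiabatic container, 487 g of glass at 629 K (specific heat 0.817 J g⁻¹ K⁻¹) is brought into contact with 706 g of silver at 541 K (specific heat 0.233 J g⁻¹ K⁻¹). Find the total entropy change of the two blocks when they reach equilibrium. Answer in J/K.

ΔS_total = 1.29 J/K

Energy balance: T_f = (m₁c₁T₁ + m₂c₂T₂)/(m₁c₁ + m₂c₂) = 603.26 K.
ΔS₁ = m₁c₁ ln(T_f/T₁) = 397.879 × ln(603.26/629) = -16.625 J/K.
ΔS₂ = m₂c₂ ln(T_f/T₂) = 164.498 × ln(603.26/541) = 17.918 J/K.
ΔS_total = -16.625 + 17.918 = 1.29 J/K.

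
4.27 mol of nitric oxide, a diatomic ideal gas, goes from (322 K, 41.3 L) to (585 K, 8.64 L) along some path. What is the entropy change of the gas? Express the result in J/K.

ΔS = -2.55 J/K

Entropy is a state function: ΔS = nC_V ln(T₂/T₁) + nR ln(V₂/V₁), with C_V = 5R/2 = 20.79 J mol⁻¹ K⁻¹ for a diatomic ideal gas.
ΔS = 4.27 × [20.79 × ln(585/322) + 8.314 × ln(8.64/41.3)] = -2.55 J/K.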